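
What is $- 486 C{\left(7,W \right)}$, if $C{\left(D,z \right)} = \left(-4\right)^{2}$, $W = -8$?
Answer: $-7776$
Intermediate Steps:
$C{\left(D,z \right)} = 16$
$- 486 C{\left(7,W \right)} = \left(-486\right) 16 = -7776$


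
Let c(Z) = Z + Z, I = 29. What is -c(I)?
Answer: -58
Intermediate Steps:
c(Z) = 2*Z
-c(I) = -2*29 = -1*58 = -58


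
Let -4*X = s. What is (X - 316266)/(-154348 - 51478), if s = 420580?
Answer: 421411/205826 ≈ 2.0474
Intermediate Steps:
X = -105145 (X = -1/4*420580 = -105145)
(X - 316266)/(-154348 - 51478) = (-105145 - 316266)/(-154348 - 51478) = -421411/(-205826) = -421411*(-1/205826) = 421411/205826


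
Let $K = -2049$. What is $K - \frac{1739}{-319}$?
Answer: $- \frac{651892}{319} \approx -2043.5$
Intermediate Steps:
$K - \frac{1739}{-319} = -2049 - \frac{1739}{-319} = -2049 - - \frac{1739}{319} = -2049 + \frac{1739}{319} = - \frac{651892}{319}$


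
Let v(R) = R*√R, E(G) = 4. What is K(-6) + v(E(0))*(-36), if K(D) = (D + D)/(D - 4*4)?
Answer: -3162/11 ≈ -287.45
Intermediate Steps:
v(R) = R^(3/2)
K(D) = 2*D/(-16 + D) (K(D) = (2*D)/(D - 16) = (2*D)/(-16 + D) = 2*D/(-16 + D))
K(-6) + v(E(0))*(-36) = 2*(-6)/(-16 - 6) + 4^(3/2)*(-36) = 2*(-6)/(-22) + 8*(-36) = 2*(-6)*(-1/22) - 288 = 6/11 - 288 = -3162/11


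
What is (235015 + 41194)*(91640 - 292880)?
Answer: -55584299160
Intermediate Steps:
(235015 + 41194)*(91640 - 292880) = 276209*(-201240) = -55584299160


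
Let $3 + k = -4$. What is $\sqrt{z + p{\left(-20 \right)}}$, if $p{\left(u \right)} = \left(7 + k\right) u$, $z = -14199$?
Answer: $i \sqrt{14199} \approx 119.16 i$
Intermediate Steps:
$k = -7$ ($k = -3 - 4 = -7$)
$p{\left(u \right)} = 0$ ($p{\left(u \right)} = \left(7 - 7\right) u = 0 u = 0$)
$\sqrt{z + p{\left(-20 \right)}} = \sqrt{-14199 + 0} = \sqrt{-14199} = i \sqrt{14199}$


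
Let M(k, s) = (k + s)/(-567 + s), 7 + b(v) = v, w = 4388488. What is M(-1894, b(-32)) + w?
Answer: 2659425661/606 ≈ 4.3885e+6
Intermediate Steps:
b(v) = -7 + v
M(k, s) = (k + s)/(-567 + s)
M(-1894, b(-32)) + w = (-1894 + (-7 - 32))/(-567 + (-7 - 32)) + 4388488 = (-1894 - 39)/(-567 - 39) + 4388488 = -1933/(-606) + 4388488 = -1/606*(-1933) + 4388488 = 1933/606 + 4388488 = 2659425661/606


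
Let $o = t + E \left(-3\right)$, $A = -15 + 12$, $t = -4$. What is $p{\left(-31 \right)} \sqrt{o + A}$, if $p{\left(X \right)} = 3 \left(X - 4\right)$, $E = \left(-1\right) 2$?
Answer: $- 105 i \approx - 105.0 i$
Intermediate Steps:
$E = -2$
$p{\left(X \right)} = -12 + 3 X$ ($p{\left(X \right)} = 3 \left(-4 + X\right) = -12 + 3 X$)
$A = -3$
$o = 2$ ($o = -4 - -6 = -4 + 6 = 2$)
$p{\left(-31 \right)} \sqrt{o + A} = \left(-12 + 3 \left(-31\right)\right) \sqrt{2 - 3} = \left(-12 - 93\right) \sqrt{-1} = - 105 i$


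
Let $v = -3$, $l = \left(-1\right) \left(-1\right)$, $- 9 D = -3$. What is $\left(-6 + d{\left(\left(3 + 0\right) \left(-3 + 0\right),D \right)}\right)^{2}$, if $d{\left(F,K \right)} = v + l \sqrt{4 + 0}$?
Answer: $49$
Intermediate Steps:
$D = \frac{1}{3}$ ($D = \left(- \frac{1}{9}\right) \left(-3\right) = \frac{1}{3} \approx 0.33333$)
$l = 1$
$d{\left(F,K \right)} = -1$ ($d{\left(F,K \right)} = -3 + 1 \sqrt{4 + 0} = -3 + 1 \sqrt{4} = -3 + 1 \cdot 2 = -3 + 2 = -1$)
$\left(-6 + d{\left(\left(3 + 0\right) \left(-3 + 0\right),D \right)}\right)^{2} = \left(-6 - 1\right)^{2} = \left(-7\right)^{2} = 49$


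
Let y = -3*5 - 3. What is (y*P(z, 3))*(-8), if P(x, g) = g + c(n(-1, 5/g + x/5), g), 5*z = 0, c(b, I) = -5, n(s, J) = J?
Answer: -288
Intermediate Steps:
z = 0 (z = (⅕)*0 = 0)
P(x, g) = -5 + g (P(x, g) = g - 5 = -5 + g)
y = -18 (y = -15 - 3 = -18)
(y*P(z, 3))*(-8) = -18*(-5 + 3)*(-8) = -18*(-2)*(-8) = 36*(-8) = -288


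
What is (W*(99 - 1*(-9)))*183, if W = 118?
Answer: 2332152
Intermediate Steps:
(W*(99 - 1*(-9)))*183 = (118*(99 - 1*(-9)))*183 = (118*(99 + 9))*183 = (118*108)*183 = 12744*183 = 2332152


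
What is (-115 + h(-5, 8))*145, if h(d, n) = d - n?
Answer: -18560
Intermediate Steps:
(-115 + h(-5, 8))*145 = (-115 + (-5 - 1*8))*145 = (-115 + (-5 - 8))*145 = (-115 - 13)*145 = -128*145 = -18560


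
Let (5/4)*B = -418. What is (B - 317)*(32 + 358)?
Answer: -254046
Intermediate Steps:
B = -1672/5 (B = (⅘)*(-418) = -1672/5 ≈ -334.40)
(B - 317)*(32 + 358) = (-1672/5 - 317)*(32 + 358) = -3257/5*390 = -254046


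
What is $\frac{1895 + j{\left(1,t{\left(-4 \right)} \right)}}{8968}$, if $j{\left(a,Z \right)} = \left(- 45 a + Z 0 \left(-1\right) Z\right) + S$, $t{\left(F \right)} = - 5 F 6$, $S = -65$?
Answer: $\frac{1785}{8968} \approx 0.19904$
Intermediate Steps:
$t{\left(F \right)} = - 30 F$
$j{\left(a,Z \right)} = -65 - 45 a$ ($j{\left(a,Z \right)} = \left(- 45 a + Z 0 \left(-1\right) Z\right) - 65 = \left(- 45 a + 0 \left(-1\right) Z\right) - 65 = \left(- 45 a + 0 Z\right) - 65 = \left(- 45 a + 0\right) - 65 = - 45 a - 65 = -65 - 45 a$)
$\frac{1895 + j{\left(1,t{\left(-4 \right)} \right)}}{8968} = \frac{1895 - 110}{8968} = \left(1895 - 110\right) \frac{1}{8968} = 1785 \cdot \frac{1}{8968} = \frac{1785}{8968}$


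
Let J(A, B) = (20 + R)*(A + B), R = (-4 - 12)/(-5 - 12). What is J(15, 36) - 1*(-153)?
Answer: 1221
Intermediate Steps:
R = 16/17 (R = -16/(-17) = -16*(-1/17) = 16/17 ≈ 0.94118)
J(A, B) = 356*A/17 + 356*B/17 (J(A, B) = (20 + 16/17)*(A + B) = 356*(A + B)/17 = 356*A/17 + 356*B/17)
J(15, 36) - 1*(-153) = ((356/17)*15 + (356/17)*36) - 1*(-153) = (5340/17 + 12816/17) + 153 = 1068 + 153 = 1221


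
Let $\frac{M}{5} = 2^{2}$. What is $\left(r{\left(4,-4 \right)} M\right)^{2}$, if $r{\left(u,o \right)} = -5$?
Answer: $10000$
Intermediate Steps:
$M = 20$ ($M = 5 \cdot 2^{2} = 5 \cdot 4 = 20$)
$\left(r{\left(4,-4 \right)} M\right)^{2} = \left(\left(-5\right) 20\right)^{2} = \left(-100\right)^{2} = 10000$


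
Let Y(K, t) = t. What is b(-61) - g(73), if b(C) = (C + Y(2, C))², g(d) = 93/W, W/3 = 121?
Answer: 1800933/121 ≈ 14884.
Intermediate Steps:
W = 363 (W = 3*121 = 363)
g(d) = 31/121 (g(d) = 93/363 = 93*(1/363) = 31/121)
b(C) = 4*C² (b(C) = (C + C)² = (2*C)² = 4*C²)
b(-61) - g(73) = 4*(-61)² - 1*31/121 = 4*3721 - 31/121 = 14884 - 31/121 = 1800933/121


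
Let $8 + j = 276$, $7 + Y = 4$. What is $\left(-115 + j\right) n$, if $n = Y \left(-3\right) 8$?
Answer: $11016$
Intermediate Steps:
$Y = -3$ ($Y = -7 + 4 = -3$)
$j = 268$ ($j = -8 + 276 = 268$)
$n = 72$ ($n = \left(-3\right) \left(-3\right) 8 = 9 \cdot 8 = 72$)
$\left(-115 + j\right) n = \left(-115 + 268\right) 72 = 153 \cdot 72 = 11016$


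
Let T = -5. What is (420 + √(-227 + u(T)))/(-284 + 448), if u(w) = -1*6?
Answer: 105/41 + I*√233/164 ≈ 2.561 + 0.093075*I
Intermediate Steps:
u(w) = -6
(420 + √(-227 + u(T)))/(-284 + 448) = (420 + √(-227 - 6))/(-284 + 448) = (420 + √(-233))/164 = (420 + I*√233)*(1/164) = 105/41 + I*√233/164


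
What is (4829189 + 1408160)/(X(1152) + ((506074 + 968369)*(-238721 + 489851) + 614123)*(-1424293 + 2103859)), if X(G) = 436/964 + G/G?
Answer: 1503201109/60642345391530368828 ≈ 2.4788e-11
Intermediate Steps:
X(G) = 350/241 (X(G) = 436*(1/964) + 1 = 109/241 + 1 = 350/241)
(4829189 + 1408160)/(X(1152) + ((506074 + 968369)*(-238721 + 489851) + 614123)*(-1424293 + 2103859)) = (4829189 + 1408160)/(350/241 + ((506074 + 968369)*(-238721 + 489851) + 614123)*(-1424293 + 2103859)) = 6237349/(350/241 + (1474443*251130 + 614123)*679566) = 6237349/(350/241 + (370276870590 + 614123)*679566) = 6237349/(350/241 + 370277484713*679566) = 6237349/(350/241 + 251627989176474558) = 6237349/(60642345391530368828/241) = 6237349*(241/60642345391530368828) = 1503201109/60642345391530368828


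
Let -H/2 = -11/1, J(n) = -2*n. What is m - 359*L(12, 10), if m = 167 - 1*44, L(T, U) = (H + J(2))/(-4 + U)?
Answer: -954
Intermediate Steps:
H = 22 (H = -(-22)/1 = -(-22) = -2*(-11) = 22)
L(T, U) = 18/(-4 + U) (L(T, U) = (22 - 2*2)/(-4 + U) = (22 - 4)/(-4 + U) = 18/(-4 + U))
m = 123 (m = 167 - 44 = 123)
m - 359*L(12, 10) = 123 - 6462/(-4 + 10) = 123 - 6462/6 = 123 - 359*3 = 123 - 1077 = -954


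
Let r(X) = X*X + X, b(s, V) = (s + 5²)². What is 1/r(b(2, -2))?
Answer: 1/532170 ≈ 1.8791e-6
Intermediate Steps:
b(s, V) = (25 + s)² (b(s, V) = (s + 25)² = (25 + s)²)
r(X) = X + X² (r(X) = X² + X = X + X²)
1/r(b(2, -2)) = 1/((25 + 2)²*(1 + (25 + 2)²)) = 1/(27²*(1 + 27²)) = 1/(729*(1 + 729)) = 1/(729*730) = 1/532170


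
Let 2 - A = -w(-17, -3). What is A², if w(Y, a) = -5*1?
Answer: 9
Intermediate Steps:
w(Y, a) = -5
A = -3 (A = 2 - (-1)*(-5) = 2 - 1*5 = 2 - 5 = -3)
A² = (-3)² = 9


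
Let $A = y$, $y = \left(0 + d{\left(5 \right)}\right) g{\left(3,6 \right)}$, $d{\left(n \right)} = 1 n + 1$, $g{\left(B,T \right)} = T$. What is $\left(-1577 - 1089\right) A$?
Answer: $-95976$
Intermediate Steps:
$d{\left(n \right)} = 1 + n$ ($d{\left(n \right)} = n + 1 = 1 + n$)
$y = 36$ ($y = \left(0 + \left(1 + 5\right)\right) 6 = \left(0 + 6\right) 6 = 6 \cdot 6 = 36$)
$A = 36$
$\left(-1577 - 1089\right) A = \left(-1577 - 1089\right) 36 = \left(-2666\right) 36 = -95976$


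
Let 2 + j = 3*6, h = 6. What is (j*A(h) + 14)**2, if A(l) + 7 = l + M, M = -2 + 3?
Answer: 196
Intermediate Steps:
j = 16 (j = -2 + 3*6 = -2 + 18 = 16)
M = 1
A(l) = -6 + l (A(l) = -7 + (l + 1) = -7 + (1 + l) = -6 + l)
(j*A(h) + 14)**2 = (16*(-6 + 6) + 14)**2 = (16*0 + 14)**2 = (0 + 14)**2 = 14**2 = 196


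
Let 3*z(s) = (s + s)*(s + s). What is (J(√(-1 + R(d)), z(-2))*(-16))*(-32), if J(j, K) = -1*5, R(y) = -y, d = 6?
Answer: -2560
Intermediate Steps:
z(s) = 4*s²/3 (z(s) = ((s + s)*(s + s))/3 = ((2*s)*(2*s))/3 = (4*s²)/3 = 4*s²/3)
J(j, K) = -5
(J(√(-1 + R(d)), z(-2))*(-16))*(-32) = -5*(-16)*(-32) = 80*(-32) = -2560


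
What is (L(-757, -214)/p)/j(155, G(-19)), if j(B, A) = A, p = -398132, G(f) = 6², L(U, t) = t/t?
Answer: -1/14332752 ≈ -6.9770e-8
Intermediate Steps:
L(U, t) = 1
G(f) = 36
(L(-757, -214)/p)/j(155, G(-19)) = (1/(-398132))/36 = (1*(-1/398132))*(1/36) = -1/398132*1/36 = -1/14332752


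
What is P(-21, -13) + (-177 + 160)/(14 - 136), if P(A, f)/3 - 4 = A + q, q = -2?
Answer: -6937/122 ≈ -56.861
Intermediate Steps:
P(A, f) = 6 + 3*A (P(A, f) = 12 + 3*(A - 2) = 12 + 3*(-2 + A) = 12 + (-6 + 3*A) = 6 + 3*A)
P(-21, -13) + (-177 + 160)/(14 - 136) = (6 + 3*(-21)) + (-177 + 160)/(14 - 136) = (6 - 63) - 17/(-122) = -57 - 17*(-1/122) = -57 + 17/122 = -6937/122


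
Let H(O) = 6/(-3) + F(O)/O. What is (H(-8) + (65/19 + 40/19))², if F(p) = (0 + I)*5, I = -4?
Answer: 52441/1444 ≈ 36.316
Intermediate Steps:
F(p) = -20 (F(p) = (0 - 4)*5 = -4*5 = -20)
H(O) = -2 - 20/O (H(O) = 6/(-3) - 20/O = 6*(-⅓) - 20/O = -2 - 20/O)
(H(-8) + (65/19 + 40/19))² = ((-2 - 20/(-8)) + (65/19 + 40/19))² = ((-2 - 20*(-⅛)) + (65*(1/19) + 40*(1/19)))² = ((-2 + 5/2) + (65/19 + 40/19))² = (½ + 105/19)² = (229/38)² = 52441/1444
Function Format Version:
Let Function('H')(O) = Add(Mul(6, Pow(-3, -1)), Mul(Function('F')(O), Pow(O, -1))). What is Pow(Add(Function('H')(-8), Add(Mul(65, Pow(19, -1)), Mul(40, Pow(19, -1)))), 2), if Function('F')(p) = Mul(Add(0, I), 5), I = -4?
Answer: Rational(52441, 1444) ≈ 36.316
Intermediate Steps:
Function('F')(p) = -20 (Function('F')(p) = Mul(Add(0, -4), 5) = Mul(-4, 5) = -20)
Function('H')(O) = Add(-2, Mul(-20, Pow(O, -1))) (Function('H')(O) = Add(Mul(6, Pow(-3, -1)), Mul(-20, Pow(O, -1))) = Add(Mul(6, Rational(-1, 3)), Mul(-20, Pow(O, -1))) = Add(-2, Mul(-20, Pow(O, -1))))
Pow(Add(Function('H')(-8), Add(Mul(65, Pow(19, -1)), Mul(40, Pow(19, -1)))), 2) = Pow(Add(Add(-2, Mul(-20, Pow(-8, -1))), Add(Mul(65, Pow(19, -1)), Mul(40, Pow(19, -1)))), 2) = Pow(Add(Add(-2, Mul(-20, Rational(-1, 8))), Add(Mul(65, Rational(1, 19)), Mul(40, Rational(1, 19)))), 2) = Pow(Add(Add(-2, Rational(5, 2)), Add(Rational(65, 19), Rational(40, 19))), 2) = Pow(Add(Rational(1, 2), Rational(105, 19)), 2) = Pow(Rational(229, 38), 2) = Rational(52441, 1444)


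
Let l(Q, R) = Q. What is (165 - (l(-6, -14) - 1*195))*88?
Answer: 32208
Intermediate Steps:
(165 - (l(-6, -14) - 1*195))*88 = (165 - (-6 - 1*195))*88 = (165 - (-6 - 195))*88 = (165 - 1*(-201))*88 = (165 + 201)*88 = 366*88 = 32208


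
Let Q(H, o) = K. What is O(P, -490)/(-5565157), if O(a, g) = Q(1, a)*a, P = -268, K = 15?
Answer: 4020/5565157 ≈ 0.00072235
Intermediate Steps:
Q(H, o) = 15
O(a, g) = 15*a
O(P, -490)/(-5565157) = (15*(-268))/(-5565157) = -4020*(-1/5565157) = 4020/5565157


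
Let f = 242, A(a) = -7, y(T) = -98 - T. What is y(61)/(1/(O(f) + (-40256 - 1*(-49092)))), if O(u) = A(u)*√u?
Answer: -1404924 + 12243*√2 ≈ -1.3876e+6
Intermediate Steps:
O(u) = -7*√u
y(61)/(1/(O(f) + (-40256 - 1*(-49092)))) = (-98 - 1*61)/(1/(-77*√2 + (-40256 - 1*(-49092)))) = (-98 - 61)/(1/(-77*√2 + (-40256 + 49092))) = -(1404924 - 12243*√2) = -159*(8836 - 77*√2) = -1404924 + 12243*√2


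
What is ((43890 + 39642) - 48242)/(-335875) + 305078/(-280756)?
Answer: -11237595249/9429892150 ≈ -1.1917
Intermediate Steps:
((43890 + 39642) - 48242)/(-335875) + 305078/(-280756) = (83532 - 48242)*(-1/335875) + 305078*(-1/280756) = 35290*(-1/335875) - 152539/140378 = -7058/67175 - 152539/140378 = -11237595249/9429892150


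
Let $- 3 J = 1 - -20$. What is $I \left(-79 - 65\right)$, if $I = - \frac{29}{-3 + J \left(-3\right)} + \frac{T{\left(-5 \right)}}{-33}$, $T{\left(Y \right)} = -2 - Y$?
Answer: $\frac{2696}{11} \approx 245.09$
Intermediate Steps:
$J = -7$ ($J = - \frac{1 - -20}{3} = - \frac{1 + 20}{3} = \left(- \frac{1}{3}\right) 21 = -7$)
$I = - \frac{337}{198}$ ($I = - \frac{29}{-3 - -21} + \frac{-2 - -5}{-33} = - \frac{29}{-3 + 21} + \left(-2 + 5\right) \left(- \frac{1}{33}\right) = - \frac{29}{18} + 3 \left(- \frac{1}{33}\right) = \left(-29\right) \frac{1}{18} - \frac{1}{11} = - \frac{29}{18} - \frac{1}{11} = - \frac{337}{198} \approx -1.702$)
$I \left(-79 - 65\right) = - \frac{337 \left(-79 - 65\right)}{198} = \left(- \frac{337}{198}\right) \left(-144\right) = \frac{2696}{11}$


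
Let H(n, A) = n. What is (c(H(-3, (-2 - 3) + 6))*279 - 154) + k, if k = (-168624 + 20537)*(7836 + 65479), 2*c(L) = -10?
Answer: -10856999954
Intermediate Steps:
c(L) = -5 (c(L) = (½)*(-10) = -5)
k = -10856998405 (k = -148087*73315 = -10856998405)
(c(H(-3, (-2 - 3) + 6))*279 - 154) + k = (-5*279 - 154) - 10856998405 = (-1395 - 154) - 10856998405 = -1549 - 10856998405 = -10856999954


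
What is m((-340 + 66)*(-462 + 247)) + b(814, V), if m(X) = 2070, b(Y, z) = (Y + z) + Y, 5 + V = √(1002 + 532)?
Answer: 3693 + √1534 ≈ 3732.2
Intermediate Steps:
V = -5 + √1534 (V = -5 + √(1002 + 532) = -5 + √1534 ≈ 34.166)
b(Y, z) = z + 2*Y
m((-340 + 66)*(-462 + 247)) + b(814, V) = 2070 + ((-5 + √1534) + 2*814) = 2070 + ((-5 + √1534) + 1628) = 2070 + (1623 + √1534) = 3693 + √1534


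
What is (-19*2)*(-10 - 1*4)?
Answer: 532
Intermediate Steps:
(-19*2)*(-10 - 1*4) = -38*(-10 - 4) = -38*(-14) = 532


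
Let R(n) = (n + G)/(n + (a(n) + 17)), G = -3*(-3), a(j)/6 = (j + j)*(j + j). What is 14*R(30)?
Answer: 546/21647 ≈ 0.025223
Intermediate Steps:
a(j) = 24*j² (a(j) = 6*((j + j)*(j + j)) = 6*((2*j)*(2*j)) = 6*(4*j²) = 24*j²)
G = 9
R(n) = (9 + n)/(17 + n + 24*n²) (R(n) = (n + 9)/(n + (24*n² + 17)) = (9 + n)/(n + (17 + 24*n²)) = (9 + n)/(17 + n + 24*n²))
14*R(30) = 14*((9 + 30)/(17 + 30 + 24*30²)) = 14*(39/(17 + 30 + 24*900)) = 14*(39/(17 + 30 + 21600)) = 14*(39/21647) = 546/21647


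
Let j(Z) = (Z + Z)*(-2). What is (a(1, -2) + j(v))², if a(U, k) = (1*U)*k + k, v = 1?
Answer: 64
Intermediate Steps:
a(U, k) = k + U*k (a(U, k) = U*k + k = k + U*k)
j(Z) = -4*Z (j(Z) = (2*Z)*(-2) = -4*Z)
(a(1, -2) + j(v))² = (-2*(1 + 1) - 4*1)² = (-2*2 - 4)² = (-4 - 4)² = (-8)² = 64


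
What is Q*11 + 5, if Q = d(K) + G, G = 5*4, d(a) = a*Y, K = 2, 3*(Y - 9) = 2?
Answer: 1313/3 ≈ 437.67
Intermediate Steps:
Y = 29/3 (Y = 9 + (⅓)*2 = 9 + ⅔ = 29/3 ≈ 9.6667)
d(a) = 29*a/3 (d(a) = a*(29/3) = 29*a/3)
G = 20
Q = 118/3 (Q = (29/3)*2 + 20 = 58/3 + 20 = 118/3 ≈ 39.333)
Q*11 + 5 = (118/3)*11 + 5 = 1298/3 + 5 = 1313/3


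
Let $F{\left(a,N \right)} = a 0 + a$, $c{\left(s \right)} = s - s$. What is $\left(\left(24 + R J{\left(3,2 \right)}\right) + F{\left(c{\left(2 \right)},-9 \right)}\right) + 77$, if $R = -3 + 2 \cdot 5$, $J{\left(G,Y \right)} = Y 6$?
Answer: $185$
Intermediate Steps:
$c{\left(s \right)} = 0$
$F{\left(a,N \right)} = a$ ($F{\left(a,N \right)} = 0 + a = a$)
$J{\left(G,Y \right)} = 6 Y$
$R = 7$ ($R = -3 + 10 = 7$)
$\left(\left(24 + R J{\left(3,2 \right)}\right) + F{\left(c{\left(2 \right)},-9 \right)}\right) + 77 = \left(\left(24 + 7 \cdot 6 \cdot 2\right) + 0\right) + 77 = \left(\left(24 + 7 \cdot 12\right) + 0\right) + 77 = \left(\left(24 + 84\right) + 0\right) + 77 = \left(108 + 0\right) + 77 = 108 + 77 = 185$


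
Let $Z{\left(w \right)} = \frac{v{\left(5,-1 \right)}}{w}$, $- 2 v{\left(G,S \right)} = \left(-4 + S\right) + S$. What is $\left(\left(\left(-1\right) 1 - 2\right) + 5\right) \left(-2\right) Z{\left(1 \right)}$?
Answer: $-12$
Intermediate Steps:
$v{\left(G,S \right)} = 2 - S$ ($v{\left(G,S \right)} = - \frac{\left(-4 + S\right) + S}{2} = - \frac{-4 + 2 S}{2} = 2 - S$)
$Z{\left(w \right)} = \frac{3}{w}$ ($Z{\left(w \right)} = \frac{2 - -1}{w} = \frac{2 + 1}{w} = \frac{3}{w}$)
$\left(\left(\left(-1\right) 1 - 2\right) + 5\right) \left(-2\right) Z{\left(1 \right)} = \left(\left(\left(-1\right) 1 - 2\right) + 5\right) \left(-2\right) \frac{3}{1} = \left(\left(-1 - 2\right) + 5\right) \left(-2\right) 3 \cdot 1 = \left(-3 + 5\right) \left(-2\right) 3 = 2 \left(-2\right) 3 = \left(-4\right) 3 = -12$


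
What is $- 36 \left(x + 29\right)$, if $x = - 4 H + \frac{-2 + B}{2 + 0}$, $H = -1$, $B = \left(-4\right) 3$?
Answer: $-936$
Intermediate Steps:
$B = -12$
$x = -3$ ($x = \left(-4\right) \left(-1\right) + \frac{-2 - 12}{2 + 0} = 4 - \frac{14}{2} = 4 - 7 = -3$)
$- 36 \left(x + 29\right) = - 36 \left(-3 + 29\right) = \left(-36\right) 26 = -936$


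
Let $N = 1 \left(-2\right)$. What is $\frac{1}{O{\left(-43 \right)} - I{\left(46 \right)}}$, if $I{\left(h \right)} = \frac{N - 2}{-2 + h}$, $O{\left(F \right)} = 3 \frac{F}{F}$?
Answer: $\frac{11}{34} \approx 0.32353$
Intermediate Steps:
$N = -2$
$O{\left(F \right)} = 3$ ($O{\left(F \right)} = 3 \cdot 1 = 3$)
$I{\left(h \right)} = - \frac{4}{-2 + h}$ ($I{\left(h \right)} = \frac{-2 - 2}{-2 + h} = - \frac{4}{-2 + h}$)
$\frac{1}{O{\left(-43 \right)} - I{\left(46 \right)}} = \frac{1}{3 - - \frac{4}{-2 + 46}} = \frac{1}{3 - - \frac{4}{44}} = \frac{1}{3 - \left(-4\right) \frac{1}{44}} = \frac{1}{3 - - \frac{1}{11}} = \frac{1}{3 + \frac{1}{11}} = \frac{1}{\frac{34}{11}} = \frac{11}{34}$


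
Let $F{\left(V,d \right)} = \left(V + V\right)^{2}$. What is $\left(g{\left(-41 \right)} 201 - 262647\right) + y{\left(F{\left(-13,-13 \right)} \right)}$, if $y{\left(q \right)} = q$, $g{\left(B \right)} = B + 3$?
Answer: $-269609$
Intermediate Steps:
$g{\left(B \right)} = 3 + B$
$F{\left(V,d \right)} = 4 V^{2}$ ($F{\left(V,d \right)} = \left(2 V\right)^{2} = 4 V^{2}$)
$\left(g{\left(-41 \right)} 201 - 262647\right) + y{\left(F{\left(-13,-13 \right)} \right)} = \left(\left(3 - 41\right) 201 - 262647\right) + 4 \left(-13\right)^{2} = \left(\left(-38\right) 201 - 262647\right) + 4 \cdot 169 = \left(-7638 - 262647\right) + 676 = -270285 + 676 = -269609$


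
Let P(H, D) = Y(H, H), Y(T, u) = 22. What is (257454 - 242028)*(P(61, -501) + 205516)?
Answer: 3170629188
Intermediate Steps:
P(H, D) = 22
(257454 - 242028)*(P(61, -501) + 205516) = (257454 - 242028)*(22 + 205516) = 15426*205538 = 3170629188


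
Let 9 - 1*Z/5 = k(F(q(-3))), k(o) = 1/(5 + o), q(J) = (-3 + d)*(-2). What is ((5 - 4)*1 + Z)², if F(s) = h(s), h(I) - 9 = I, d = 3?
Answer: 408321/196 ≈ 2083.3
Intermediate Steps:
h(I) = 9 + I
q(J) = 0 (q(J) = (-3 + 3)*(-2) = 0*(-2) = 0)
F(s) = 9 + s
Z = 625/14 (Z = 45 - 5/(5 + (9 + 0)) = 45 - 5/(5 + 9) = 45 - 5/14 = 625/14 ≈ 44.643)
((5 - 4)*1 + Z)² = ((5 - 4)*1 + 625/14)² = (1*1 + 625/14)² = (1 + 625/14)² = (639/14)² = 408321/196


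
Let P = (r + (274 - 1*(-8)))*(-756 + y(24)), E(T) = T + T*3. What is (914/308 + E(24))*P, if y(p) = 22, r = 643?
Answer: -5173938475/77 ≈ -6.7194e+7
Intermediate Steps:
E(T) = 4*T (E(T) = T + 3*T = 4*T)
P = -678950 (P = (643 + (274 - 1*(-8)))*(-756 + 22) = (643 + (274 + 8))*(-734) = (643 + 282)*(-734) = 925*(-734) = -678950)
(914/308 + E(24))*P = (914/308 + 4*24)*(-678950) = (914*(1/308) + 96)*(-678950) = (457/154 + 96)*(-678950) = (15241/154)*(-678950) = -5173938475/77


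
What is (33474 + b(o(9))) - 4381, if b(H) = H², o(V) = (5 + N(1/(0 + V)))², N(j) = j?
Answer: 195356629/6561 ≈ 29775.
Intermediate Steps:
o(V) = (5 + 1/V)² (o(V) = (5 + 1/(0 + V))² = (5 + 1/V)²)
(33474 + b(o(9))) - 4381 = (33474 + ((1 + 5*9)²/9²)²) - 4381 = (33474 + ((1 + 45)²/81)²) - 4381 = (33474 + ((1/81)*46²)²) - 4381 = (33474 + ((1/81)*2116)²) - 4381 = (33474 + (2116/81)²) - 4381 = (33474 + 4477456/6561) - 4381 = 224100370/6561 - 4381 = 195356629/6561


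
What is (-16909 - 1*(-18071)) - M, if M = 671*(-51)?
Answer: 35383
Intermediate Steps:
M = -34221
(-16909 - 1*(-18071)) - M = (-16909 - 1*(-18071)) - 1*(-34221) = (-16909 + 18071) + 34221 = 1162 + 34221 = 35383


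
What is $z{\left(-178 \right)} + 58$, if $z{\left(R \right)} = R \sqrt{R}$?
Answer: $58 - 178 i \sqrt{178} \approx 58.0 - 2374.8 i$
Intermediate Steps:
$z{\left(R \right)} = R^{\frac{3}{2}}$
$z{\left(-178 \right)} + 58 = \left(-178\right)^{\frac{3}{2}} + 58 = - 178 i \sqrt{178} + 58 = 58 - 178 i \sqrt{178}$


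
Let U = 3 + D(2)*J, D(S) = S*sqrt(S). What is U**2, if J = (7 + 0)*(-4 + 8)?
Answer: 6281 + 336*sqrt(2) ≈ 6756.2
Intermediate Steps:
D(S) = S**(3/2)
J = 28 (J = 7*4 = 28)
U = 3 + 56*sqrt(2) (U = 3 + 2**(3/2)*28 = 3 + (2*sqrt(2))*28 = 3 + 56*sqrt(2) ≈ 82.196)
U**2 = (3 + 56*sqrt(2))**2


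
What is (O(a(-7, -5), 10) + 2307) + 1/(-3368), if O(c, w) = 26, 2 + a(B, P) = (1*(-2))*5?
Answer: 7857543/3368 ≈ 2333.0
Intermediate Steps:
a(B, P) = -12 (a(B, P) = -2 + (1*(-2))*5 = -2 - 2*5 = -2 - 10 = -12)
(O(a(-7, -5), 10) + 2307) + 1/(-3368) = (26 + 2307) + 1/(-3368) = 2333 - 1/3368 = 7857543/3368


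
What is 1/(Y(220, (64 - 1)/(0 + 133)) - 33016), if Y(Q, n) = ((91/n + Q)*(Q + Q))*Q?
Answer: 9/358734056 ≈ 2.5088e-8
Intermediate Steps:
Y(Q, n) = 2*Q**2*(Q + 91/n) (Y(Q, n) = ((Q + 91/n)*(2*Q))*Q = (2*Q*(Q + 91/n))*Q = 2*Q**2*(Q + 91/n))
1/(Y(220, (64 - 1)/(0 + 133)) - 33016) = 1/(2*220**2*(91 + 220*((64 - 1)/(0 + 133)))/((64 - 1)/(0 + 133)) - 33016) = 1/(2*48400*(91 + 220*(63/133))/(63/133) - 33016) = 1/(2*48400*(91 + 220*(63*(1/133)))/(63*(1/133)) - 33016) = 1/(2*48400*(91 + 220*(9/19))/(9/19) - 33016) = 1/(2*48400*(19/9)*(91 + 1980/19) - 33016) = 1/(2*48400*(19/9)*(3709/19) - 33016) = 1/(359031200/9 - 33016) = 1/(358734056/9) = 9/358734056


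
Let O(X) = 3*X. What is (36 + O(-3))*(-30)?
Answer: -810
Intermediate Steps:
(36 + O(-3))*(-30) = (36 + 3*(-3))*(-30) = (36 - 9)*(-30) = 27*(-30) = -810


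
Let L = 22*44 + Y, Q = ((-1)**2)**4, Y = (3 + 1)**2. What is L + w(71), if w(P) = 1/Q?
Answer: 985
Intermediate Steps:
Y = 16 (Y = 4**2 = 16)
Q = 1 (Q = 1**4 = 1)
w(P) = 1 (w(P) = 1/1 = 1)
L = 984 (L = 22*44 + 16 = 968 + 16 = 984)
L + w(71) = 984 + 1 = 985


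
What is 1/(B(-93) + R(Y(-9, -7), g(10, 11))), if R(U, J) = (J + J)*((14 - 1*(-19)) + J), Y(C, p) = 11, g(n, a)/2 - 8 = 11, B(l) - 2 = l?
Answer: 1/5305 ≈ 0.00018850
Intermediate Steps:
B(l) = 2 + l
g(n, a) = 38 (g(n, a) = 16 + 2*11 = 16 + 22 = 38)
R(U, J) = 2*J*(33 + J) (R(U, J) = (2*J)*((14 + 19) + J) = (2*J)*(33 + J) = 2*J*(33 + J))
1/(B(-93) + R(Y(-9, -7), g(10, 11))) = 1/((2 - 93) + 2*38*(33 + 38)) = 1/(-91 + 2*38*71) = 1/(-91 + 5396) = 1/5305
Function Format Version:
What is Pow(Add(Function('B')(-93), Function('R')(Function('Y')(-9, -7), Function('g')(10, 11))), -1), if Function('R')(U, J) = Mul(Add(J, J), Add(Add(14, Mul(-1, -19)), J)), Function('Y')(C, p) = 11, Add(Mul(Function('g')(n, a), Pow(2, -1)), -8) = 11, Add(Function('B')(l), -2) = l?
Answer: Rational(1, 5305) ≈ 0.00018850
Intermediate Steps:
Function('B')(l) = Add(2, l)
Function('g')(n, a) = 38 (Function('g')(n, a) = Add(16, Mul(2, 11)) = Add(16, 22) = 38)
Function('R')(U, J) = Mul(2, J, Add(33, J)) (Function('R')(U, J) = Mul(Mul(2, J), Add(Add(14, 19), J)) = Mul(Mul(2, J), Add(33, J)) = Mul(2, J, Add(33, J)))
Pow(Add(Function('B')(-93), Function('R')(Function('Y')(-9, -7), Function('g')(10, 11))), -1) = Pow(Add(Add(2, -93), Mul(2, 38, Add(33, 38))), -1) = Pow(Add(-91, Mul(2, 38, 71)), -1) = Pow(Add(-91, 5396), -1) = Pow(5305, -1) = Rational(1, 5305)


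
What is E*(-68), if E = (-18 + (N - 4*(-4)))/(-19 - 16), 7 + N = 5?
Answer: -272/35 ≈ -7.7714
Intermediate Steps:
N = -2 (N = -7 + 5 = -2)
E = 4/35 (E = (-18 + (-2 - 4*(-4)))/(-19 - 16) = (-18 + (-2 + 16))/(-35) = (-18 + 14)*(-1/35) = -4*(-1/35) = 4/35 ≈ 0.11429)
E*(-68) = (4/35)*(-68) = -272/35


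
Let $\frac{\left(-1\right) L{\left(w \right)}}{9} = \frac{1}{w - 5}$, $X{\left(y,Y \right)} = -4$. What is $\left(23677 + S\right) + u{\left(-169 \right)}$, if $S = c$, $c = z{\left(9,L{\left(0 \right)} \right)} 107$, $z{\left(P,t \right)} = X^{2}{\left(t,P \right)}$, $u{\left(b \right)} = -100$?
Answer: $25289$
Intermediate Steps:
$L{\left(w \right)} = - \frac{9}{-5 + w}$ ($L{\left(w \right)} = - \frac{9}{w - 5} = - \frac{9}{-5 + w}$)
$z{\left(P,t \right)} = 16$ ($z{\left(P,t \right)} = \left(-4\right)^{2} = 16$)
$c = 1712$ ($c = 16 \cdot 107 = 1712$)
$S = 1712$
$\left(23677 + S\right) + u{\left(-169 \right)} = \left(23677 + 1712\right) - 100 = 25389 - 100 = 25289$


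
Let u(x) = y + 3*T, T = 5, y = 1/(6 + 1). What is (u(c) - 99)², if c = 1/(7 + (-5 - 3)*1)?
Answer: 344569/49 ≈ 7032.0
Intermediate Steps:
y = ⅐ (y = 1/7 = ⅐ ≈ 0.14286)
c = -1 (c = 1/(7 - 8*1) = 1/(7 - 8) = 1/(-1) = -1)
u(x) = 106/7 (u(x) = ⅐ + 3*5 = ⅐ + 15 = 106/7)
(u(c) - 99)² = (106/7 - 99)² = (-587/7)² = 344569/49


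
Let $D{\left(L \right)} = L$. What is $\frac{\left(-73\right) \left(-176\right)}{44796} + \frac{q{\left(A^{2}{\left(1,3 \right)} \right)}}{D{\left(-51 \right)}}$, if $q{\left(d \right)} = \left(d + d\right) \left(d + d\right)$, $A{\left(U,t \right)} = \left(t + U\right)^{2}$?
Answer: $- \frac{326176316}{63461} \approx -5139.8$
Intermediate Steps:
$A{\left(U,t \right)} = \left(U + t\right)^{2}$
$q{\left(d \right)} = 4 d^{2}$ ($q{\left(d \right)} = 2 d 2 d = 4 d^{2}$)
$\frac{\left(-73\right) \left(-176\right)}{44796} + \frac{q{\left(A^{2}{\left(1,3 \right)} \right)}}{D{\left(-51 \right)}} = \frac{\left(-73\right) \left(-176\right)}{44796} + \frac{4 \left(\left(\left(1 + 3\right)^{2}\right)^{2}\right)^{2}}{-51} = 12848 \cdot \frac{1}{44796} + 4 \left(\left(4^{2}\right)^{2}\right)^{2} \left(- \frac{1}{51}\right) = \frac{3212}{11199} + 4 \left(16^{2}\right)^{2} \left(- \frac{1}{51}\right) = \frac{3212}{11199} + 4 \cdot 256^{2} \left(- \frac{1}{51}\right) = \frac{3212}{11199} + 4 \cdot 65536 \left(- \frac{1}{51}\right) = \frac{3212}{11199} + 262144 \left(- \frac{1}{51}\right) = \frac{3212}{11199} - \frac{262144}{51} = - \frac{326176316}{63461}$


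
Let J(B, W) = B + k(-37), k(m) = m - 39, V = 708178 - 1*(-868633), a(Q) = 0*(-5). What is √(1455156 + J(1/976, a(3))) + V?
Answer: 1576811 + √86629642941/244 ≈ 1.5780e+6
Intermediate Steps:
a(Q) = 0
V = 1576811 (V = 708178 + 868633 = 1576811)
k(m) = -39 + m
J(B, W) = -76 + B (J(B, W) = B + (-39 - 37) = B - 76 = -76 + B)
√(1455156 + J(1/976, a(3))) + V = √(1455156 + (-76 + 1/976)) + 1576811 = √(1455156 - 74175/976) + 1576811 = √(1420158081/976) + 1576811 = √86629642941/244 + 1576811 = 1576811 + √86629642941/244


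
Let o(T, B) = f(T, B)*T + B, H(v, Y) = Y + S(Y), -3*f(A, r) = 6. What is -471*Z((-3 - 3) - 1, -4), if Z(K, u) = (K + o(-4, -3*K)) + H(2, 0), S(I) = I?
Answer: -10362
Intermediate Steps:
f(A, r) = -2 (f(A, r) = -1/3*6 = -2)
H(v, Y) = 2*Y (H(v, Y) = Y + Y = 2*Y)
o(T, B) = B - 2*T (o(T, B) = -2*T + B = B - 2*T)
Z(K, u) = 8 - 2*K (Z(K, u) = (K + (-3*K - 2*(-4))) + 2*0 = (K + (-3*K + 8)) + 0 = (K + (8 - 3*K)) + 0 = (8 - 2*K) + 0 = 8 - 2*K)
-471*Z((-3 - 3) - 1, -4) = -471*(8 - 2*((-3 - 3) - 1)) = -471*(8 - 2*(-6 - 1)) = -471*(8 - 2*(-7)) = -471*(8 + 14) = -471*22 = -10362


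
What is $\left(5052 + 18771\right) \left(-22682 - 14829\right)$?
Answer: $-893624553$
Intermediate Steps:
$\left(5052 + 18771\right) \left(-22682 - 14829\right) = 23823 \left(-37511\right) = -893624553$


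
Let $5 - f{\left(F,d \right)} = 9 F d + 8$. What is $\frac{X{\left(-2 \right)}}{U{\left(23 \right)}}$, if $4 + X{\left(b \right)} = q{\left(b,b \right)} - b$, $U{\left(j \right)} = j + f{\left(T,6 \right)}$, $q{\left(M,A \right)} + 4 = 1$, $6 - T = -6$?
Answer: $\frac{5}{628} \approx 0.0079618$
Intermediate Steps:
$T = 12$ ($T = 6 - -6 = 6 + 6 = 12$)
$f{\left(F,d \right)} = -3 - 9 F d$ ($f{\left(F,d \right)} = 5 - \left(9 F d + 8\right) = 5 - \left(8 + 9 F d\right) = -3 - 9 F d$)
$q{\left(M,A \right)} = -3$ ($q{\left(M,A \right)} = -4 + 1 = -3$)
$U{\left(j \right)} = -651 + j$ ($U{\left(j \right)} = j - \left(3 + 108 \cdot 6\right) = j - 651 = -651 + j$)
$X{\left(b \right)} = -7 - b$ ($X{\left(b \right)} = -4 - \left(3 + b\right) = -7 - b$)
$\frac{X{\left(-2 \right)}}{U{\left(23 \right)}} = \frac{-7 - -2}{-651 + 23} = \frac{-7 + 2}{-628} = \left(-5\right) \left(- \frac{1}{628}\right) = \frac{5}{628}$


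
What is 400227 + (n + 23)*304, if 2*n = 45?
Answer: 414059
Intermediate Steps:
n = 45/2 (n = (½)*45 = 45/2 ≈ 22.500)
400227 + (n + 23)*304 = 400227 + (45/2 + 23)*304 = 400227 + (91/2)*304 = 400227 + 13832 = 414059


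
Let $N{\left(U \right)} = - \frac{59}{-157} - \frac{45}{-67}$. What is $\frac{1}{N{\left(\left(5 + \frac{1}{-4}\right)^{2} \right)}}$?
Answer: $\frac{10519}{11018} \approx 0.95471$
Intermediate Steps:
$N{\left(U \right)} = \frac{11018}{10519}$ ($N{\left(U \right)} = \left(-59\right) \left(- \frac{1}{157}\right) - - \frac{45}{67} = \frac{59}{157} + \frac{45}{67} = \frac{11018}{10519}$)
$\frac{1}{N{\left(\left(5 + \frac{1}{-4}\right)^{2} \right)}} = \frac{1}{\frac{11018}{10519}} = \frac{10519}{11018}$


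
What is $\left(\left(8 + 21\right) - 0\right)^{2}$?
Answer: $841$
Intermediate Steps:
$\left(\left(8 + 21\right) - 0\right)^{2} = \left(29 + 0\right)^{2} = 29^{2} = 841$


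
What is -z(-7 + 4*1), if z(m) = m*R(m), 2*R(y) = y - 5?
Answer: -12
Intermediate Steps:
R(y) = -5/2 + y/2 (R(y) = (y - 5)/2 = (-5 + y)/2 = -5/2 + y/2)
z(m) = m*(-5/2 + m/2)
-z(-7 + 4*1) = -(-7 + 4*1)*(-5 + (-7 + 4*1))/2 = -(-7 + 4)*(-5 + (-7 + 4))/2 = -(-3)*(-5 - 3)/2 = -(-3)*(-8)/2 = -1*12 = -12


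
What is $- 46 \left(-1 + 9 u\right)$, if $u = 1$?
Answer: $-368$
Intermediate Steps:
$- 46 \left(-1 + 9 u\right) = - 46 \left(-1 + 9 \cdot 1\right) = - 46 \left(-1 + 9\right) = \left(-46\right) 8 = -368$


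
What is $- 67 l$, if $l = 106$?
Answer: $-7102$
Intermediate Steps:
$- 67 l = \left(-67\right) 106 = -7102$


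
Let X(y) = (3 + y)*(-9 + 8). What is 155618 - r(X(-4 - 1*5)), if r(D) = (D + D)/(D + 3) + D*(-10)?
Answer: 467030/3 ≈ 1.5568e+5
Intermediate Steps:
X(y) = -3 - y (X(y) = (3 + y)*(-1) = -3 - y)
r(D) = -10*D + 2*D/(3 + D) (r(D) = (2*D)/(3 + D) - 10*D = 2*D/(3 + D) - 10*D = -10*D + 2*D/(3 + D))
155618 - r(X(-4 - 1*5)) = 155618 - (-2)*(-3 - (-4 - 1*5))*(14 + 5*(-3 - (-4 - 1*5)))/(3 + (-3 - (-4 - 1*5))) = 155618 - (-2)*(-3 - (-4 - 5))*(14 + 5*(-3 - (-4 - 5)))/(3 + (-3 - (-4 - 5))) = 155618 - (-2)*(-3 - 1*(-9))*(14 + 5*(-3 - 1*(-9)))/(3 + (-3 - 1*(-9))) = 155618 - (-2)*(-3 + 9)*(14 + 5*(-3 + 9))/(3 + (-3 + 9)) = 155618 - (-2)*6*(14 + 5*6)/(3 + 6) = 155618 - (-2)*6*(14 + 30)/9 = 155618 - (-2)*6*44/9 = 155618 - 1*(-176/3) = 155618 + 176/3 = 467030/3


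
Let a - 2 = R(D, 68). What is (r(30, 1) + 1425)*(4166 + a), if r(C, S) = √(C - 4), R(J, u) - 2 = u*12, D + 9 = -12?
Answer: 7105050 + 4986*√26 ≈ 7.1305e+6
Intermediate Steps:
D = -21 (D = -9 - 12 = -21)
R(J, u) = 2 + 12*u (R(J, u) = 2 + u*12 = 2 + 12*u)
a = 820 (a = 2 + (2 + 12*68) = 2 + (2 + 816) = 2 + 818 = 820)
r(C, S) = √(-4 + C)
(r(30, 1) + 1425)*(4166 + a) = (√(-4 + 30) + 1425)*(4166 + 820) = (√26 + 1425)*4986 = (1425 + √26)*4986 = 7105050 + 4986*√26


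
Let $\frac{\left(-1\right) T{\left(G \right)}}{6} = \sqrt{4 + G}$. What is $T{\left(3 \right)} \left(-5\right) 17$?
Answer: $510 \sqrt{7} \approx 1349.3$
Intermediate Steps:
$T{\left(G \right)} = - 6 \sqrt{4 + G}$
$T{\left(3 \right)} \left(-5\right) 17 = - 6 \sqrt{4 + 3} \left(-5\right) 17 = - 6 \sqrt{7} \left(-5\right) 17 = 30 \sqrt{7} \cdot 17 = 510 \sqrt{7}$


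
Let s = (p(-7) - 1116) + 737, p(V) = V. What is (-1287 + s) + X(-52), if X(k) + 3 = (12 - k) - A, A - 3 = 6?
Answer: -1621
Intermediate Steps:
A = 9 (A = 3 + 6 = 9)
X(k) = -k (X(k) = -3 + ((12 - k) - 1*9) = -3 + ((12 - k) - 9) = -3 + (3 - k) = -k)
s = -386 (s = (-7 - 1116) + 737 = -1123 + 737 = -386)
(-1287 + s) + X(-52) = (-1287 - 386) - 1*(-52) = -1673 + 52 = -1621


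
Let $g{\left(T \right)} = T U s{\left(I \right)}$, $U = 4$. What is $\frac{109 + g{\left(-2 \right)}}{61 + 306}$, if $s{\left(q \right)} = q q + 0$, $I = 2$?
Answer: $\frac{77}{367} \approx 0.20981$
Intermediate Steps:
$s{\left(q \right)} = q^{2}$ ($s{\left(q \right)} = q^{2} + 0 = q^{2}$)
$g{\left(T \right)} = 16 T$ ($g{\left(T \right)} = T 4 \cdot 2^{2} = 4 T 4 = 16 T$)
$\frac{109 + g{\left(-2 \right)}}{61 + 306} = \frac{109 + 16 \left(-2\right)}{61 + 306} = \frac{109 - 32}{367} = 77 \cdot \frac{1}{367} = \frac{77}{367}$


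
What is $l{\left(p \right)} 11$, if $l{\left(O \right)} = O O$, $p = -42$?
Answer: $19404$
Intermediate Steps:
$l{\left(O \right)} = O^{2}$
$l{\left(p \right)} 11 = \left(-42\right)^{2} \cdot 11 = 1764 \cdot 11 = 19404$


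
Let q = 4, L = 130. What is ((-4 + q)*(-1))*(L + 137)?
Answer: 0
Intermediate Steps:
((-4 + q)*(-1))*(L + 137) = ((-4 + 4)*(-1))*(130 + 137) = (0*(-1))*267 = 0*267 = 0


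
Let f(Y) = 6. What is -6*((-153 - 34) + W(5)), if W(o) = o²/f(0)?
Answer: 1097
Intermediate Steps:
W(o) = o²/6
-6*((-153 - 34) + W(5)) = -6*((-153 - 34) + (⅙)*5²) = -6*(-187 + (⅙)*25) = -6*(-187 + 25/6) = -6*(-1097/6) = 1097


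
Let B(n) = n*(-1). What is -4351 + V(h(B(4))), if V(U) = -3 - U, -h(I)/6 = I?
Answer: -4378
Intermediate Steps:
B(n) = -n
h(I) = -6*I
-4351 + V(h(B(4))) = -4351 + (-3 - (-6)*(-1*4)) = -4351 + (-3 - (-6)*(-4)) = -4351 + (-3 - 1*24) = -4351 + (-3 - 24) = -4351 - 27 = -4378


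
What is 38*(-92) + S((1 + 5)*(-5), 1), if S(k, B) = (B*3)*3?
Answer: -3487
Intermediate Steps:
S(k, B) = 9*B (S(k, B) = (3*B)*3 = 9*B)
38*(-92) + S((1 + 5)*(-5), 1) = 38*(-92) + 9*1 = -3496 + 9 = -3487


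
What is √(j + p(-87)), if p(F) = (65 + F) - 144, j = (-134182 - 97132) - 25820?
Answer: 10*I*√2573 ≈ 507.25*I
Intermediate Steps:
j = -257134 (j = -231314 - 25820 = -257134)
p(F) = -79 + F
√(j + p(-87)) = √(-257134 + (-79 - 87)) = √(-257134 - 166) = √(-257300) = 10*I*√2573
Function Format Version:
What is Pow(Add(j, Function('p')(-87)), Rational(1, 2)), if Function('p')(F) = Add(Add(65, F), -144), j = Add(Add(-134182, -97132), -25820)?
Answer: Mul(10, I, Pow(2573, Rational(1, 2))) ≈ Mul(507.25, I)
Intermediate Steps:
j = -257134 (j = Add(-231314, -25820) = -257134)
Function('p')(F) = Add(-79, F)
Pow(Add(j, Function('p')(-87)), Rational(1, 2)) = Pow(Add(-257134, Add(-79, -87)), Rational(1, 2)) = Pow(Add(-257134, -166), Rational(1, 2)) = Pow(-257300, Rational(1, 2)) = Mul(10, I, Pow(2573, Rational(1, 2)))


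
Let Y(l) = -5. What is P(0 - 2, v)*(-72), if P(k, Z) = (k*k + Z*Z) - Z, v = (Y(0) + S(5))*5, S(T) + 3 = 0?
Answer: -118368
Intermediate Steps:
S(T) = -3 (S(T) = -3 + 0 = -3)
v = -40 (v = (-5 - 3)*5 = -8*5 = -40)
P(k, Z) = Z**2 + k**2 - Z (P(k, Z) = (k**2 + Z**2) - Z = (Z**2 + k**2) - Z = Z**2 + k**2 - Z)
P(0 - 2, v)*(-72) = ((-40)**2 + (0 - 2)**2 - 1*(-40))*(-72) = (1600 + (-2)**2 + 40)*(-72) = (1600 + 4 + 40)*(-72) = 1644*(-72) = -118368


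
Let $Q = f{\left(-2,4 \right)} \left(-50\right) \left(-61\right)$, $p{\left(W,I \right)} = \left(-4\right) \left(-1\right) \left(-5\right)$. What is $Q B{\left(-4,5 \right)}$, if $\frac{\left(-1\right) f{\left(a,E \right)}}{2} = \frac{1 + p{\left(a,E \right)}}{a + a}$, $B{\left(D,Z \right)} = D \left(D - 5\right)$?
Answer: $-1043100$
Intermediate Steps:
$p{\left(W,I \right)} = -20$ ($p{\left(W,I \right)} = 4 \left(-5\right) = -20$)
$B{\left(D,Z \right)} = D \left(-5 + D\right)$ ($B{\left(D,Z \right)} = D \left(D - 5\right) = D \left(-5 + D\right)$)
$f{\left(a,E \right)} = \frac{19}{a}$ ($f{\left(a,E \right)} = - 2 \frac{1 - 20}{a + a} = - 2 \left(- \frac{19}{2 a}\right) = \frac{19}{a}$)
$Q = -28975$ ($Q = \frac{19}{-2} \left(-50\right) \left(-61\right) = 19 \left(- \frac{1}{2}\right) \left(-50\right) \left(-61\right) = \left(- \frac{19}{2}\right) \left(-50\right) \left(-61\right) = 475 \left(-61\right) = -28975$)
$Q B{\left(-4,5 \right)} = - 28975 \left(- 4 \left(-5 - 4\right)\right) = - 28975 \left(\left(-4\right) \left(-9\right)\right) = \left(-28975\right) 36 = -1043100$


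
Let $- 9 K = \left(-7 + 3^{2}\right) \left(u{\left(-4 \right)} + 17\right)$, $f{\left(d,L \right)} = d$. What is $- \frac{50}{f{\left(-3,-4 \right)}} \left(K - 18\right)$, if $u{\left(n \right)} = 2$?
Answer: $- \frac{10000}{27} \approx -370.37$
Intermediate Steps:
$K = - \frac{38}{9}$ ($K = - \frac{\left(-7 + 3^{2}\right) \left(2 + 17\right)}{9} = - \frac{\left(-7 + 9\right) 19}{9} = - \frac{2 \cdot 19}{9} = \left(- \frac{1}{9}\right) 38 = - \frac{38}{9} \approx -4.2222$)
$- \frac{50}{f{\left(-3,-4 \right)}} \left(K - 18\right) = - \frac{50}{-3} \left(- \frac{38}{9} - 18\right) = \left(-50\right) \left(- \frac{1}{3}\right) \left(- \frac{200}{9}\right) = \frac{50}{3} \left(- \frac{200}{9}\right) = - \frac{10000}{27}$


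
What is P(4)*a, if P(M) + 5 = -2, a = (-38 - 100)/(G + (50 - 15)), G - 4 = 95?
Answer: 483/67 ≈ 7.2090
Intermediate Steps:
G = 99 (G = 4 + 95 = 99)
a = -69/67 (a = (-38 - 100)/(99 + (50 - 15)) = -138/(99 + 35) = -138/134 = -138*1/134 = -69/67 ≈ -1.0299)
P(M) = -7 (P(M) = -5 - 2 = -7)
P(4)*a = -7*(-69/67) = 483/67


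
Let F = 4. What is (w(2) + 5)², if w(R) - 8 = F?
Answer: 289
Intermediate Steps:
w(R) = 12 (w(R) = 8 + 4 = 12)
(w(2) + 5)² = (12 + 5)² = 17² = 289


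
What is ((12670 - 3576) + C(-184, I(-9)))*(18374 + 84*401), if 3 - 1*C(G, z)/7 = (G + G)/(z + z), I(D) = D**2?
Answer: 38502252974/81 ≈ 4.7534e+8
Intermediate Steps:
C(G, z) = 21 - 7*G/z (C(G, z) = 21 - 7*(G + G)/(z + z) = 21 - 7*2*G/(2*z) = 21 - 7*2*G*1/(2*z) = 21 - 7*G/z)
((12670 - 3576) + C(-184, I(-9)))*(18374 + 84*401) = ((12670 - 3576) + (21 - 7*(-184)/(-9)**2))*(18374 + 84*401) = (9094 + (21 - 7*(-184)/81))*(18374 + 33684) = (9094 + (21 - 7*(-184)*1/81))*52058 = (9094 + (21 + 1288/81))*52058 = (9094 + 2989/81)*52058 = (739603/81)*52058 = 38502252974/81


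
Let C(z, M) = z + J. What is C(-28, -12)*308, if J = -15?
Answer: -13244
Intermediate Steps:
C(z, M) = -15 + z (C(z, M) = z - 15 = -15 + z)
C(-28, -12)*308 = (-15 - 28)*308 = -43*308 = -13244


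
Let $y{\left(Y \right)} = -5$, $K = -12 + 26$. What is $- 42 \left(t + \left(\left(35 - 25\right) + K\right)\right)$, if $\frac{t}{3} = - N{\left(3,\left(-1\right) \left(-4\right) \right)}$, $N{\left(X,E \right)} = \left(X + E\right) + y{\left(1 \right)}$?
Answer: $-756$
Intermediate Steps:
$K = 14$
$N{\left(X,E \right)} = -5 + E + X$ ($N{\left(X,E \right)} = \left(X + E\right) - 5 = \left(E + X\right) - 5 = -5 + E + X$)
$t = -6$ ($t = 3 \left(- (-5 - -4 + 3)\right) = 3 \left(- (-5 + 4 + 3)\right) = 3 \left(\left(-1\right) 2\right) = 3 \left(-2\right) = -6$)
$- 42 \left(t + \left(\left(35 - 25\right) + K\right)\right) = - 42 \left(-6 + \left(\left(35 - 25\right) + 14\right)\right) = - 42 \left(-6 + \left(10 + 14\right)\right) = - 42 \left(-6 + 24\right) = \left(-42\right) 18 = -756$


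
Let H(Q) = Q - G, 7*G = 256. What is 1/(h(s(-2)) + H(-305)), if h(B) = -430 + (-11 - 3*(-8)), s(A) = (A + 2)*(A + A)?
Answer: -7/5310 ≈ -0.0013183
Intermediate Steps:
G = 256/7 (G = (⅐)*256 = 256/7 ≈ 36.571)
s(A) = 2*A*(2 + A) (s(A) = (2 + A)*(2*A) = 2*A*(2 + A))
h(B) = -417 (h(B) = -430 + (-11 + 24) = -430 + 13 = -417)
H(Q) = -256/7 + Q (H(Q) = Q - 1*256/7 = Q - 256/7 = -256/7 + Q)
1/(h(s(-2)) + H(-305)) = 1/(-417 + (-256/7 - 305)) = 1/(-417 - 2391/7) = 1/(-5310/7) = -7/5310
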